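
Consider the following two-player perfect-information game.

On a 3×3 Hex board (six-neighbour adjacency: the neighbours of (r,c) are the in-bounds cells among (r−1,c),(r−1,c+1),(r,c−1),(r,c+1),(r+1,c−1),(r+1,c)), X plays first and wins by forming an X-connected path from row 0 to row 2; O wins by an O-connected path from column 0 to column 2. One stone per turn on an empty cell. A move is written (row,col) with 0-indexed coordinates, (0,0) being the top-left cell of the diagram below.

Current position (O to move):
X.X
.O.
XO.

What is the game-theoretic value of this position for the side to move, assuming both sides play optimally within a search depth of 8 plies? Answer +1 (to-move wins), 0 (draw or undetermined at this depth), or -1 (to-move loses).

ply 1, O at X.X/.O./XO. | (0,1)=-1→XOX/.O./XO.; (1,0)=+1→X.X/OO./XO.*; (1,2)=-1→X.X/.OO/XO.; (2,2)=-1→X.X/.O./XOO
ply 2, X at X.X/OO./XO. | (0,1)=-1→XXX/OO./XO.*; (1,2)=-1→X.X/OOX/XO.; (2,2)=-1→X.X/OO./XOX
ply 3, O at XXX/OO./XO. | (1,2)=+1→XXX/OOO/XO.*; (2,2)=+1→XXX/OO./XOO
ply 4: XXX/OOO/XO. is terminal -1 (X); from X.X/.O./XO. depth 8

value(X.X/.O./XO., O) = +1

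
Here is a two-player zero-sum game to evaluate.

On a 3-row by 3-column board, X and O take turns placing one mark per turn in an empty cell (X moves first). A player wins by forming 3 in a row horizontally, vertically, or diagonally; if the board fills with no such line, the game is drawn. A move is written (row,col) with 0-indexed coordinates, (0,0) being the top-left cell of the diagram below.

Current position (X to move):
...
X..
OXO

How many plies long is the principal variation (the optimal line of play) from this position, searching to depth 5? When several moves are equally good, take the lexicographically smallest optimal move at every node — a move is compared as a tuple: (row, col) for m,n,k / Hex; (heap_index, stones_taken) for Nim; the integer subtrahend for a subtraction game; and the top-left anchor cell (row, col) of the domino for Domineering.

PV length from [.../X../OXO]: 3 plies

[.../X../OXO] X move#1: (0,0):-1/X../X../OXO, (0,1):-1/.X./X../OXO, (0,2):+0/..X/X../OXO, (1,1):+1/.../XX./OXO*, (1,2):-1/.../X.X/OXO
[.../XX./OXO] O move#2: (0,0):-1/O../XX./OXO*, (0,1):-1/.O./XX./OXO, (0,2):-1/..O/XX./OXO, (1,2):-1/.../XXO/OXO
[O../XX./OXO] X move#3: (0,1):+1/OX./XX./OXO*, (0,2):+1/O.X/XX./OXO, (1,2):+1/O../XXX/OXO
[OX./XX./OXO] end (terminal -1, O#4); searched .../X../OXO to 5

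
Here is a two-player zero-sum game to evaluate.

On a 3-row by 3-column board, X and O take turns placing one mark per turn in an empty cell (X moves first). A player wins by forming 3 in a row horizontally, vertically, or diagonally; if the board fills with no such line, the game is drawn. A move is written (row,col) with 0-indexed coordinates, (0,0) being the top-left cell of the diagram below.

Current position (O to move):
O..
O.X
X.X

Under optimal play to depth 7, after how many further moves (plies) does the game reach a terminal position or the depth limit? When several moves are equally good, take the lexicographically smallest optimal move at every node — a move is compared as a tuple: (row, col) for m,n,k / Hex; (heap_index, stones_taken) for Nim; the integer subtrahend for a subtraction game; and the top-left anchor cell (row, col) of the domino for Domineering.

PV length from [O../O.X/X.X]: 2 plies

p1 O@[O../O.X/X.X]: (0,1)[OO./O.X/X.X]-1* (0,2)[O.O/O.X/X.X]-1 (1,1)[O../OOX/X.X]-1 (2,1)[O../O.X/XOX]-1
p2 X@[OO./O.X/X.X]: (0,2)[OOX/O.X/X.X]+1* (1,1)[OO./OXX/X.X]-1 (2,1)[OO./O.X/XXX]+1
p3 O@[OOX/O.X/X.X] terminal -1; root [O../O.X/X.X] d7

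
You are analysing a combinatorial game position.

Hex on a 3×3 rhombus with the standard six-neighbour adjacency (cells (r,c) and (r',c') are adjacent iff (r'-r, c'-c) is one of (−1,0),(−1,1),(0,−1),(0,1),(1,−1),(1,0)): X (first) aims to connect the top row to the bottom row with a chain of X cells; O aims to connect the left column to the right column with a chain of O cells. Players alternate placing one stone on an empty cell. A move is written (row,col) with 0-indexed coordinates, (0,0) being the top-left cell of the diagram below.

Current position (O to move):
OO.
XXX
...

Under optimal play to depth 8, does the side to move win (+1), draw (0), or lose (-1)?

value(OO./XXX/..., O) = +1

[OO./XXX/...] O move#1: (0,2):+1/OOO/XXX/...*, (2,0):-1/OO./XXX/O.., (2,1):-1/OO./XXX/.O., (2,2):-1/OO./XXX/..O
[OOO/XXX/...] end (terminal -1, X#2); searched OO./XXX/... to 8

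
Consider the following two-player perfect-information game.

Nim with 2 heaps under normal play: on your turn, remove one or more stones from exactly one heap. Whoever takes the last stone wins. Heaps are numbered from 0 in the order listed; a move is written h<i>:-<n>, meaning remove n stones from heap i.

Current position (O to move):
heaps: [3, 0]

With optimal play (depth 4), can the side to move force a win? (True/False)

O winning at [(3,0)]: True

ply 1, O at (3,0) | h0:-1=-1→(2,0); h0:-2=-1→(1,0); h0:-3=+1→(0,0)*
ply 2: (0,0) is terminal -1 (X); from (3,0) depth 4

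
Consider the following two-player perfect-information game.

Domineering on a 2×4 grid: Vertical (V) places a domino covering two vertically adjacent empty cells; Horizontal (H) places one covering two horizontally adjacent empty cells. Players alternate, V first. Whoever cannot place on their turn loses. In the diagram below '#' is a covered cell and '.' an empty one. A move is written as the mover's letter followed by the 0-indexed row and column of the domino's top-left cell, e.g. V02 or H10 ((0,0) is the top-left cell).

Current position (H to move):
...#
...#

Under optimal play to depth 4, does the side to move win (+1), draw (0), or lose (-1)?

value(...#/...#, H) = +1

ply 1, H at ...#/...# | H00=+1→##.#/...#*; H01=+1→.###/...#; H10=+1→...#/##.#; H11=+1→...#/.###
ply 2, V at ##.#/...# | V02=-1→####/..##*
ply 3, H at ####/..## | H10=+1→####/####*
ply 4: ####/#### is terminal -1 (V); from ...#/...# depth 4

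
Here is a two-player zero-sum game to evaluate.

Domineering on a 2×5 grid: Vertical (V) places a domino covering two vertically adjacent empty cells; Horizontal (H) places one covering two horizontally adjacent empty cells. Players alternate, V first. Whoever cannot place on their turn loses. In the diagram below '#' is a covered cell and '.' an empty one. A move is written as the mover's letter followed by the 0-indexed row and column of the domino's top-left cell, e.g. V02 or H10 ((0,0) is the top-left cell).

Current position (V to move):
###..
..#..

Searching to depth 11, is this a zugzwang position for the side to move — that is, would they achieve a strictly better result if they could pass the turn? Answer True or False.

zugzwang(###../..#.., V) = False

p1 V@[###../..#..]: V03[####./..##.]+1* V04[###.#/..#.#]+1
p2 H@[####./..##.]: H10[####./####.]-1*
p3 V@[####./####.]: V04[#####/#####]+1*
p4 H@[#####/#####] terminal -1; root [###../..#..] d11
suppose V passes — search the same position with H to move:
pass> p1 H@[###../..#..]: H03[#####/..#..]+1* H10[###../###..]-1 H13[###../..###]+1
pass> p2 V@[#####/..#..] terminal -1; root [###../..#..] d11
for V: play +1, pass -1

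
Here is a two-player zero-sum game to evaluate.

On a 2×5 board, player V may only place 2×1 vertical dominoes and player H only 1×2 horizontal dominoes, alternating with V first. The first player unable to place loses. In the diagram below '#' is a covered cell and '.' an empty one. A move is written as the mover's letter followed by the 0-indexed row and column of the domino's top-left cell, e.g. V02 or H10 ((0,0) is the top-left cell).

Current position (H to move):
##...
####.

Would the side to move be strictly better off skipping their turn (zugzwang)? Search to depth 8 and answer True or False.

zugzwang(##.../####., H) = False

[##.../####.] H move#1: H02:-1/####./####., H03:+1/##.##/####.*
[##.##/####.] end (terminal -1, V#2); searched ##.../####. to 8
pass branch (V moves first from the same position):
  | [##.../####.] V move#1: V04:-1/##..#/#####*
  | [##..#/#####] H move#2: H02:+1/#####/#####*
  | [#####/#####] end (terminal -1, V#3); searched ##.../####. to 8
H moving scores +1; H passing scores +1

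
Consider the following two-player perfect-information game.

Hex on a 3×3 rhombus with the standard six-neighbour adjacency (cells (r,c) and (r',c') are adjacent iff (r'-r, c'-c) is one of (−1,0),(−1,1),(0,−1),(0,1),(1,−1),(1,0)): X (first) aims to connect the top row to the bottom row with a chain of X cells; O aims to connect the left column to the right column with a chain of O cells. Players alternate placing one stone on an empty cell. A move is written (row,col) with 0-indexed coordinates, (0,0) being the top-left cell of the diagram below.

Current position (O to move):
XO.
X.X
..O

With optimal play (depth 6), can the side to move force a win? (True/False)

O winning at [XO./X.X/..O]: False

[XO./X.X/..O] O move#1: (0,2):-1/XOO/X.X/..O*, (1,1):-1/XO./XOX/..O, (2,0):-1/XO./X.X/O.O, (2,1):-1/XO./X.X/.OO
[XOO/X.X/..O] X move#2: (1,1):+1/XOO/XXX/..O*, (2,0):+1/XOO/X.X/X.O, (2,1):+1/XOO/X.X/.XO
[XOO/XXX/..O] O move#3: (2,0):-1/XOO/XXX/O.O*, (2,1):-1/XOO/XXX/.OO
[XOO/XXX/O.O] X move#4: (2,1):+1/XOO/XXX/OXO*
[XOO/XXX/OXO] end (terminal -1, O#5); searched XO./X.X/..O to 6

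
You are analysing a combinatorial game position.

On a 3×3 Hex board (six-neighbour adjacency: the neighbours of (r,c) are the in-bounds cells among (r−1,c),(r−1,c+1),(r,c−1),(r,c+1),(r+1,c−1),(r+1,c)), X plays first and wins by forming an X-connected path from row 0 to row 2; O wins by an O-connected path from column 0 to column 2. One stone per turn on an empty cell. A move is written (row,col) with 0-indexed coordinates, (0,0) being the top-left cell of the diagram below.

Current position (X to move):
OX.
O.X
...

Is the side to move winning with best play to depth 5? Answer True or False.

X winning at [OX./O.X/...]: True

[OX./O.X/...] X move#1: (0,2):+1/OXX/O.X/...*, (1,1):+1/OX./OXX/..., (2,0):+1/OX./O.X/X.., (2,1):+1/OX./O.X/.X., (2,2):+1/OX./O.X/..X
[OXX/O.X/...] O move#2: (1,1):-1/OXX/OOX/...*, (2,0):-1/OXX/O.X/O.., (2,1):-1/OXX/O.X/.O., (2,2):-1/OXX/O.X/..O
[OXX/OOX/...] X move#3: (2,0):+1/OXX/OOX/X..*, (2,1):+1/OXX/OOX/.X., (2,2):+1/OXX/OOX/..X
[OXX/OOX/X..] O move#4: (2,1):-1/OXX/OOX/XO.*, (2,2):-1/OXX/OOX/X.O
[OXX/OOX/XO.] X move#5: (2,2):+1/OXX/OOX/XOX*
[OXX/OOX/XOX] end (terminal -1, O#6); searched OX./O.X/... to 5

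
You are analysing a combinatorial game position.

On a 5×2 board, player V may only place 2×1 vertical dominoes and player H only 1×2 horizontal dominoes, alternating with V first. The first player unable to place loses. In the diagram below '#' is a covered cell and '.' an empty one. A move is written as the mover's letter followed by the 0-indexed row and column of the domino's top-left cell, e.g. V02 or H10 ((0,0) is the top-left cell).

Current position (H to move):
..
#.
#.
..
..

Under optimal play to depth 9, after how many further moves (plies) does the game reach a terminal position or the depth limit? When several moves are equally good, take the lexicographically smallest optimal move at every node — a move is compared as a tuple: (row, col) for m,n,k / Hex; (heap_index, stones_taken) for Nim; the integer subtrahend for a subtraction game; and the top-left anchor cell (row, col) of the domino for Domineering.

PV length from [../#./#./../..]: 3 plies

p1 H@[../#./#./../..]: H00[##/#./#./../..]-1 H30[../#./#./##/..]+1* H40[../#./#./../##]+1
p2 V@[../#./#./##/..]: V01[.#/##/#./##/..]-1* V11[../##/##/##/..]-1
p3 H@[.#/##/#./##/..]: H40[.#/##/#./##/##]+1*
p4 V@[.#/##/#./##/##] terminal -1; root [../#./#./../..] d9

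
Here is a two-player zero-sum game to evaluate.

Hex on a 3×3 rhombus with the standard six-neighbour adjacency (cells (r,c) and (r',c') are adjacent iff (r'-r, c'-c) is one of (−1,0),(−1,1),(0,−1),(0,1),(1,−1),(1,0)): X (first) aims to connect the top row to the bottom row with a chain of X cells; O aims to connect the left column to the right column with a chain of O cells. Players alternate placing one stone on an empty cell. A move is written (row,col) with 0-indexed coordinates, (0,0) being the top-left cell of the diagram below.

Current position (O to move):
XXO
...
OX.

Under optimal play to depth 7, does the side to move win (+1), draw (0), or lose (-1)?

[XXO/.../OX.] O move#1: (1,0):-1/XXO/O../OX., (1,1):+1/XXO/.O./OX.*, (1,2):-1/XXO/..O/OX., (2,2):-1/XXO/.../OXO
[XXO/.O./OX.] end (terminal -1, X#2); searched XXO/.../OX. to 7

value(XXO/.../OX., O) = +1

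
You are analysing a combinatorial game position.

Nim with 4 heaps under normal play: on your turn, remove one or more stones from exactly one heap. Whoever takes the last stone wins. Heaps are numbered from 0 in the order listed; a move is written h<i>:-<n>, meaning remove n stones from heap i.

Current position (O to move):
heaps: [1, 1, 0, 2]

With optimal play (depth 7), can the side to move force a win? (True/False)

O winning at [(1,1,0,2)]: True

p1 O@[(1,1,0,2)]: h0:-1[(0,1,0,2)]-1 h1:-1[(1,0,0,2)]-1 h3:-1[(1,1,0,1)]-1 h3:-2[(1,1,0,0)]+1*
p2 X@[(1,1,0,0)]: h0:-1[(0,1,0,0)]-1* h1:-1[(1,0,0,0)]-1
p3 O@[(0,1,0,0)]: h1:-1[(0,0,0,0)]+1*
p4 X@[(0,0,0,0)] terminal -1; root [(1,1,0,2)] d7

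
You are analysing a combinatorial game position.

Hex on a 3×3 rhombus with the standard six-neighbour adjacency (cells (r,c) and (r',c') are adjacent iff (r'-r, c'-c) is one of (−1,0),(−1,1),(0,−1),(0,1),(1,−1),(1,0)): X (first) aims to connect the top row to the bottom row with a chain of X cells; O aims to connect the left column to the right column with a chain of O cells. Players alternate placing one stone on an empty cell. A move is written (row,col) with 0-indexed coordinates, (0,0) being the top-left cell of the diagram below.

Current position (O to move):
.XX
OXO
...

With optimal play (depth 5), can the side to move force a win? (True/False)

ply 1, O at .XX/OXO/... | (0,0)=-1→OXX/OXO/...*; (2,0)=-1→.XX/OXO/O..; (2,1)=-1→.XX/OXO/.O.; (2,2)=-1→.XX/OXO/..O
ply 2, X at OXX/OXO/... | (2,0)=+1→OXX/OXO/X..*; (2,1)=+1→OXX/OXO/.X.; (2,2)=+1→OXX/OXO/..X
ply 3: OXX/OXO/X.. is terminal -1 (O); from .XX/OXO/... depth 5

O winning at [.XX/OXO/...]: False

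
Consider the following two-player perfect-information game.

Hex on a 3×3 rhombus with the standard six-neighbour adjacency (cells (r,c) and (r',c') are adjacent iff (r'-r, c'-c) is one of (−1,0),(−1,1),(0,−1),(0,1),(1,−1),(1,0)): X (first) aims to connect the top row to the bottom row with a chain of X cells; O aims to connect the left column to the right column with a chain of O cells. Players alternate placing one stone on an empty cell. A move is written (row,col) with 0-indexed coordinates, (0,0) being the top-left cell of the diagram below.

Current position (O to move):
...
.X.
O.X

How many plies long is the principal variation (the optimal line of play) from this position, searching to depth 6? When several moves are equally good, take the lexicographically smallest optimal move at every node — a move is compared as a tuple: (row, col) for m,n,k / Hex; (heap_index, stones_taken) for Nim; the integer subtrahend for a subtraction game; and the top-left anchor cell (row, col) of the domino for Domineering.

PV length from [.../.X./O.X]: 6 plies

ply 1, O at .../.X./O.X | (0,0)=-1→O../.X./O.X*; (0,1)=-1→.O./.X./O.X; (0,2)=-1→..O/.X./O.X; (1,0)=-1→.../OX./O.X; (1,2)=-1→.../.XO/O.X; (2,1)=-1→.../.X./OOX
ply 2, X at O../.X./O.X | (0,1)=+1→OX./.X./O.X*; (0,2)=+1→O.X/.X./O.X; (1,0)=+1→O../XX./O.X; (1,2)=+1→O../.XX/O.X; (2,1)=+1→O../.X./OXX
ply 3, O at OX./.X./O.X | (0,2)=-1→OXO/.X./O.X*; (1,0)=-1→OX./OX./O.X; (1,2)=-1→OX./.XO/O.X; (2,1)=-1→OX./.X./OOX
ply 4, X at OXO/.X./O.X | (1,0)=+1→OXO/XX./O.X*; (1,2)=+1→OXO/.XX/O.X; (2,1)=+1→OXO/.X./OXX
ply 5, O at OXO/XX./O.X | (1,2)=-1→OXO/XXO/O.X*; (2,1)=-1→OXO/XX./OOX
ply 6, X at OXO/XXO/O.X | (2,1)=+1→OXO/XXO/OXX*
ply 7: OXO/XXO/OXX is terminal -1 (O); from .../.X./O.X depth 6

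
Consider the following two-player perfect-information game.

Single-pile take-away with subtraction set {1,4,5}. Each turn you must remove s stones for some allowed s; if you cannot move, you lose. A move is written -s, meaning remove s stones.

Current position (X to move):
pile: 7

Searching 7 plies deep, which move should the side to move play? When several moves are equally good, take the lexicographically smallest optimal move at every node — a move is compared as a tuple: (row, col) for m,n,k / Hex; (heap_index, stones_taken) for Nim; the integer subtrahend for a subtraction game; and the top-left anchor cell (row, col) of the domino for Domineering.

ply 1, X at 7 | -1=-1→6; -4=-1→3; -5=+1→2*
ply 2, O at 2 | -1=-1→1*
ply 3, X at 1 | -1=+1→0*
ply 4: 0 is terminal -1 (O); from 7 depth 7

X's best at [7]: -5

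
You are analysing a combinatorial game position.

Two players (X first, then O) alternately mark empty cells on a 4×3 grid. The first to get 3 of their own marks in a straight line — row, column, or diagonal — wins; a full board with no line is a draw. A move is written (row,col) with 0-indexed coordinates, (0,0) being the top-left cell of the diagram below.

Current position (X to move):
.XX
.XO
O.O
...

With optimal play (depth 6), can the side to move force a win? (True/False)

ply 1, X at .XX/.XO/O.O/... | (0,0)=+1→XXX/.XO/O.O/...*; (1,0)=-1→.XX/XXO/O.O/...; (2,1)=+1→.XX/.XO/OXO/...; (3,0)=-1→.XX/.XO/O.O/X..; (3,1)=-1→.XX/.XO/O.O/.X.; (3,2)=-1→.XX/.XO/O.O/..X
ply 2: XXX/.XO/O.O/... is terminal -1 (O); from .XX/.XO/O.O/... depth 6

X winning at [.XX/.XO/O.O/...]: True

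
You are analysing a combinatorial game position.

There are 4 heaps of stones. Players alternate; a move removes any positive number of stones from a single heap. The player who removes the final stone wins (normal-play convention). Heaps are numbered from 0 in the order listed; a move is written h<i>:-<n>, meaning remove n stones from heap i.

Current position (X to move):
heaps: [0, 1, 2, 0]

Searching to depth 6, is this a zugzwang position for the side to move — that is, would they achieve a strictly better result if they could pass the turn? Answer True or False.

ply 1, X at (0,1,2,0) | h1:-1=-1→(0,0,2,0); h2:-1=+1→(0,1,1,0)*; h2:-2=-1→(0,1,0,0)
ply 2, O at (0,1,1,0) | h1:-1=-1→(0,0,1,0)*; h2:-1=-1→(0,1,0,0)
ply 3, X at (0,0,1,0) | h2:-1=+1→(0,0,0,0)*
ply 4: (0,0,0,0) is terminal -1 (O); from (0,1,2,0) depth 6
if X skipped the turn, O would face:
~ ply 1, O at (0,1,2,0) | h1:-1=-1→(0,0,2,0); h2:-1=+1→(0,1,1,0)*; h2:-2=-1→(0,1,0,0)
~ ply 2, X at (0,1,1,0) | h1:-1=-1→(0,0,1,0)*; h2:-1=-1→(0,1,0,0)
~ ply 3, O at (0,0,1,0) | h2:-1=+1→(0,0,0,0)*
~ ply 4: (0,0,0,0) is terminal -1 (X); from (0,1,2,0) depth 6
compare (X): move=+1 vs pass=-1

zugzwang((0,1,2,0), X) = False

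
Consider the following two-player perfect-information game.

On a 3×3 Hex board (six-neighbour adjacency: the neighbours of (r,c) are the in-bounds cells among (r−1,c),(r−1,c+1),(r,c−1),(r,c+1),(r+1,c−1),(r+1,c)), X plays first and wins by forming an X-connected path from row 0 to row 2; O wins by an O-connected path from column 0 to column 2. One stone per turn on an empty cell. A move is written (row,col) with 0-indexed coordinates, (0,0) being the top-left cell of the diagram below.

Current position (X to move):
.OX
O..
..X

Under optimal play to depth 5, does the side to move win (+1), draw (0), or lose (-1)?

ply 1, X at .OX/O../..X | (0,0)=+1→XOX/O../..X*; (1,1)=+1→.OX/OX./..X; (1,2)=+1→.OX/O.X/..X; (2,0)=+1→.OX/O../X.X; (2,1)=+1→.OX/O../.XX
ply 2, O at XOX/O../..X | (1,1)=-1→XOX/OO./..X*; (1,2)=-1→XOX/O.O/..X; (2,0)=-1→XOX/O../O.X; (2,1)=-1→XOX/O../.OX
ply 3, X at XOX/OO./..X | (1,2)=+1→XOX/OOX/..X*; (2,0)=-1→XOX/OO./X.X; (2,1)=-1→XOX/OO./.XX
ply 4: XOX/OOX/..X is terminal -1 (O); from .OX/O../..X depth 5

value(.OX/O../..X, X) = +1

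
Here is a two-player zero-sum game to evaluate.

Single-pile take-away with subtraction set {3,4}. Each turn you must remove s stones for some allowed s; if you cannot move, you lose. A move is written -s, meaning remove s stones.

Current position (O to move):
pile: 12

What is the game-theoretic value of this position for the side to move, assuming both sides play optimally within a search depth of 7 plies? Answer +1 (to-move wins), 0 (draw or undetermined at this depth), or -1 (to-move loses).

ply 1, O at 12 | -3=+1→9*; -4=+1→8
ply 2, X at 9 | -3=-1→6*; -4=-1→5
ply 3, O at 6 | -3=-1→3; -4=+1→2*
ply 4: 2 is terminal -1 (X); from 12 depth 7

value(12, O) = +1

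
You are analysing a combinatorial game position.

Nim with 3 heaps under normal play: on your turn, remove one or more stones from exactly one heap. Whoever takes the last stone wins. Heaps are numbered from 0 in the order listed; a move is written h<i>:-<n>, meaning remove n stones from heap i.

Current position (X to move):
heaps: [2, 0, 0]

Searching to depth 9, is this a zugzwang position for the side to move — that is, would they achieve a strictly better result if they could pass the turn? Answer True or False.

zugzwang((2,0,0), X) = False

[(2,0,0)] X move#1: h0:-1:-1/(1,0,0), h0:-2:+1/(0,0,0)*
[(0,0,0)] end (terminal -1, O#2); searched (2,0,0) to 9
suppose X passes — search the same position with O to move:
pass> [(2,0,0)] O move#1: h0:-1:-1/(1,0,0), h0:-2:+1/(0,0,0)*
pass> [(0,0,0)] end (terminal -1, X#2); searched (2,0,0) to 9
for X: play +1, pass -1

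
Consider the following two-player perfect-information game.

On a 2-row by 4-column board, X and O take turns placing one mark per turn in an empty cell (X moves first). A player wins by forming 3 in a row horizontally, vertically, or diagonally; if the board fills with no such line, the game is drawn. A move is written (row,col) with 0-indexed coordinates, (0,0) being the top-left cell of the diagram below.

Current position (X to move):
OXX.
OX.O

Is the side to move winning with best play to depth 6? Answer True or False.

X winning at [OXX./OX.O]: True

ply 1, X at OXX./OX.O | (0,3)=+1→OXXX/OX.O*; (1,2)=+0→OXX./OXXO
ply 2: OXXX/OX.O is terminal -1 (O); from OXX./OX.O depth 6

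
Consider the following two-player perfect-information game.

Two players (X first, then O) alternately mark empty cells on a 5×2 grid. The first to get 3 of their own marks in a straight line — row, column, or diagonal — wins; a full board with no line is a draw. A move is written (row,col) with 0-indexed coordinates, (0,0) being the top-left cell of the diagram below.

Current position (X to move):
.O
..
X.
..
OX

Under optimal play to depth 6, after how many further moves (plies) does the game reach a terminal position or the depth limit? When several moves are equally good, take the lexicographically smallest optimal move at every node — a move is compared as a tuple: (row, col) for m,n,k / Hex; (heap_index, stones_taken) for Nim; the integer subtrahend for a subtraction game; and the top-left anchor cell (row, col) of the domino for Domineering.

ply 1, X at .O/../X./../OX | (0,0)=+0→XO/../X./../OX; (1,0)=+1→.O/X./X./../OX*; (1,1)=+0→.O/.X/X./../OX; (2,1)=+1→.O/../XX/../OX; (3,0)=+0→.O/../X./X./OX; (3,1)=+0→.O/../X./.X/OX
ply 2, O at .O/X./X./../OX | (0,0)=-1→OO/X./X./../OX*; (1,1)=-1→.O/XO/X./../OX; (2,1)=-1→.O/X./XO/../OX; (3,0)=-1→.O/X./X./O./OX; (3,1)=-1→.O/X./X./.O/OX
ply 3, X at OO/X./X./../OX | (1,1)=+0→OO/XX/X./../OX; (2,1)=+1→OO/X./XX/../OX*; (3,0)=+1→OO/X./X./X./OX; (3,1)=+1→OO/X./X./.X/OX
ply 4, O at OO/X./XX/../OX | (1,1)=-1→OO/XO/XX/../OX*; (3,0)=-1→OO/X./XX/O./OX; (3,1)=-1→OO/X./XX/.O/OX
ply 5, X at OO/XO/XX/../OX | (3,0)=+1→OO/XO/XX/X./OX*; (3,1)=+1→OO/XO/XX/.X/OX
ply 6: OO/XO/XX/X./OX is terminal -1 (O); from .O/../X./../OX depth 6

PV length from [.O/../X./../OX]: 5 plies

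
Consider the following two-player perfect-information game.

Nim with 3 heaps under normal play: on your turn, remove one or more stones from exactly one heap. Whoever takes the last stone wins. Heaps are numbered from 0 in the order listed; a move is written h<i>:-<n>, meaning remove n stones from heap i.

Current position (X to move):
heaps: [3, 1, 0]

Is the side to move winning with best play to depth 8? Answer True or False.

[(3,1,0)] X move#1: h0:-1:-1/(2,1,0), h0:-2:+1/(1,1,0)*, h0:-3:-1/(0,1,0), h1:-1:-1/(3,0,0)
[(1,1,0)] O move#2: h0:-1:-1/(0,1,0)*, h1:-1:-1/(1,0,0)
[(0,1,0)] X move#3: h1:-1:+1/(0,0,0)*
[(0,0,0)] end (terminal -1, O#4); searched (3,1,0) to 8

X winning at [(3,1,0)]: True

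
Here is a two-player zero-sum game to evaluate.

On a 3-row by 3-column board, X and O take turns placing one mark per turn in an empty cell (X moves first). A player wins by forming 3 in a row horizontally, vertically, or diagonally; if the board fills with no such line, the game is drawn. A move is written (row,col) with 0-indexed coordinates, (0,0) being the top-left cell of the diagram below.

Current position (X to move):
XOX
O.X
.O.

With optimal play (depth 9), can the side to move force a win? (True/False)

X winning at [XOX/O.X/.O.]: True

[XOX/O.X/.O.] X move#1: (1,1):+1/XOX/OXX/.O.*, (2,0):-1/XOX/O.X/XO., (2,2):+1/XOX/O.X/.OX
[XOX/OXX/.O.] O move#2: (2,0):-1/XOX/OXX/OO.*, (2,2):-1/XOX/OXX/.OO
[XOX/OXX/OO.] X move#3: (2,2):+1/XOX/OXX/OOX*
[XOX/OXX/OOX] end (terminal -1, O#4); searched XOX/O.X/.O. to 9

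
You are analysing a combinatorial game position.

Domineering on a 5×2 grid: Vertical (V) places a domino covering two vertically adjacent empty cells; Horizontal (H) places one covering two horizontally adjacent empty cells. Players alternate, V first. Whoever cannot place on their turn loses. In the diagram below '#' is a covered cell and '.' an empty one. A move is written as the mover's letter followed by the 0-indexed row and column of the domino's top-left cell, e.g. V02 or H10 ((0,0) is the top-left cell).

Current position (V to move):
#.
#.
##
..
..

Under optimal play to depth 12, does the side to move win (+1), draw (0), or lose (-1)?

value(#./#./##/../.., V) = +1

p1 V@[#./#./##/../..]: V01[##/##/##/../..]-1 V30[#./#./##/#./#.]+1* V31[#./#./##/.#/.#]+1
p2 H@[#./#./##/#./#.] terminal -1; root [#./#./##/../..] d12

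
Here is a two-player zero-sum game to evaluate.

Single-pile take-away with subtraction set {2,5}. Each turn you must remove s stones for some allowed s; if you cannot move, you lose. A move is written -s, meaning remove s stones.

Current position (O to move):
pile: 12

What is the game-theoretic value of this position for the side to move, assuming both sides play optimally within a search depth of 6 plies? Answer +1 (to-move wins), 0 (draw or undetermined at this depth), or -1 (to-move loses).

value(12, O) = +1

[12] O move#1: -2:-1/10, -5:+1/7*
[7] X move#2: -2:-1/5*, -5:-1/2
[5] O move#3: -2:-1/3, -5:+1/0*
[0] end (terminal -1, X#4); searched 12 to 6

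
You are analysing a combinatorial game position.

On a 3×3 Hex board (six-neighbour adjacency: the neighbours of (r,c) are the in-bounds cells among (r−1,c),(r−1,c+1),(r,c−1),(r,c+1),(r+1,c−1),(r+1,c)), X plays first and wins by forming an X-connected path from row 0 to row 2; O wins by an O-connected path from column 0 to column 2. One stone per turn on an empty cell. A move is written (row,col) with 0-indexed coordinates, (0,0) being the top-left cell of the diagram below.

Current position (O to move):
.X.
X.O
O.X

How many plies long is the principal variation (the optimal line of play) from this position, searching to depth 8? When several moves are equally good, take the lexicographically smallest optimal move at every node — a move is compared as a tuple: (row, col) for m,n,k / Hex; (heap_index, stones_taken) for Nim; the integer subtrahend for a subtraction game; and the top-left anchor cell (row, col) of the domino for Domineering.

PV length from [.X./X.O/O.X]: 3 plies

p1 O@[.X./X.O/O.X]: (0,0)[OX./X.O/O.X]+1* (0,2)[.XO/X.O/O.X]+1 (1,1)[.X./XOO/O.X]+1 (2,1)[.X./X.O/OOX]+1
p2 X@[OX./X.O/O.X]: (0,2)[OXX/X.O/O.X]-1* (1,1)[OX./XXO/O.X]-1 (2,1)[OX./X.O/OXX]-1
p3 O@[OXX/X.O/O.X]: (1,1)[OXX/XOO/O.X]+1* (2,1)[OXX/X.O/OOX]+1
p4 X@[OXX/XOO/O.X] terminal -1; root [.X./X.O/O.X] d8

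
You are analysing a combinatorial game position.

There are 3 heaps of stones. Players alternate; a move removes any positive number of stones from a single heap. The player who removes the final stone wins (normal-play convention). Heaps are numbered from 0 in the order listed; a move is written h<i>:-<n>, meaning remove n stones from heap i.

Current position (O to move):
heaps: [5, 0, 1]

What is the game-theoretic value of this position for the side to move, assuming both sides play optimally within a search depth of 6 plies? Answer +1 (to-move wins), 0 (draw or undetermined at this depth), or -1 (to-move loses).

value((5,0,1), O) = +1

p1 O@[(5,0,1)]: h0:-1[(4,0,1)]-1 h0:-2[(3,0,1)]-1 h0:-3[(2,0,1)]-1 h0:-4[(1,0,1)]+1* h0:-5[(0,0,1)]-1 h2:-1[(5,0,0)]-1
p2 X@[(1,0,1)]: h0:-1[(0,0,1)]-1* h2:-1[(1,0,0)]-1
p3 O@[(0,0,1)]: h2:-1[(0,0,0)]+1*
p4 X@[(0,0,0)] terminal -1; root [(5,0,1)] d6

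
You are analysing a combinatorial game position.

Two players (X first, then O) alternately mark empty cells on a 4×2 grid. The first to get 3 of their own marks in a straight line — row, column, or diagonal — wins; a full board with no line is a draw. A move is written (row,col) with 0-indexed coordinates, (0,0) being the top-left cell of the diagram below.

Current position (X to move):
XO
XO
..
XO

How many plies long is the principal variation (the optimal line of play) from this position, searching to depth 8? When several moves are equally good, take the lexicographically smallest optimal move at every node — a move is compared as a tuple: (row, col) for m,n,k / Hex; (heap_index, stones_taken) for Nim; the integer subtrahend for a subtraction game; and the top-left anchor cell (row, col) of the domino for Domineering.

ply 1, X at XO/XO/../XO | (2,0)=+1→XO/XO/X./XO*; (2,1)=+0→XO/XO/.X/XO
ply 2: XO/XO/X./XO is terminal -1 (O); from XO/XO/../XO depth 8

PV length from [XO/XO/../XO]: 1 ply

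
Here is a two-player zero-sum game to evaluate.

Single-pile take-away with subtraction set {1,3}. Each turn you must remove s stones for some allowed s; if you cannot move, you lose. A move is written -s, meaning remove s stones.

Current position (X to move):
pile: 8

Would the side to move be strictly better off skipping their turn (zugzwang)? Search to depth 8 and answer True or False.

p1 X@[8]: -1[7]-1* -3[5]-1
p2 O@[7]: -1[6]+1* -3[4]+1
p3 X@[6]: -1[5]-1* -3[3]-1
p4 O@[5]: -1[4]+1* -3[2]+1
p5 X@[4]: -1[3]-1* -3[1]-1
p6 O@[3]: -1[2]+1* -3[0]+1
p7 X@[2]: -1[1]-1*
p8 O@[1]: -1[0]+1*
p9 X@[0] terminal -1; root [8] d8
if X skipped the turn, O would face:
~ p1 O@[8]: -1[7]-1* -3[5]-1
~ p2 X@[7]: -1[6]+1* -3[4]+1
~ p3 O@[6]: -1[5]-1* -3[3]-1
~ p4 X@[5]: -1[4]+1* -3[2]+1
~ p5 O@[4]: -1[3]-1* -3[1]-1
~ p6 X@[3]: -1[2]+1* -3[0]+1
~ p7 O@[2]: -1[1]-1*
~ p8 X@[1]: -1[0]+1*
~ p9 O@[0] terminal -1; root [8] d8
compare (X): move=-1 vs pass=+1

zugzwang(8, X) = True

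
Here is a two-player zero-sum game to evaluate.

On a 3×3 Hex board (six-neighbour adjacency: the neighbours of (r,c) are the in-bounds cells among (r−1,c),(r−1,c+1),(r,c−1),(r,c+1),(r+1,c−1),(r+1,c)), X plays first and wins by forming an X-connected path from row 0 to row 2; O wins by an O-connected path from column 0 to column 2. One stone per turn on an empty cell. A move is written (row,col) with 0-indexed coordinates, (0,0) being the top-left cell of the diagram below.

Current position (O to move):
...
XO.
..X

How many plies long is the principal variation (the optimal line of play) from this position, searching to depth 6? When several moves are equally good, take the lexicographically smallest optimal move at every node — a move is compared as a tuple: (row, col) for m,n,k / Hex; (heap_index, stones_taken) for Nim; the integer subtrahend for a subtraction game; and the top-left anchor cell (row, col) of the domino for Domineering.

[.../XO./..X] O move#1: (0,0):+1/O../XO./..X*, (0,1):+1/.O./XO./..X, (0,2):-1/..O/XO./..X, (1,2):-1/.../XOO/..X, (2,0):+1/.../XO./O.X, (2,1):-1/.../XO./.OX
[O../XO./..X] X move#2: (0,1):-1/OX./XO./..X*, (0,2):-1/O.X/XO./..X, (1,2):-1/O../XOX/..X, (2,0):-1/O../XO./X.X, (2,1):-1/O../XO./.XX
[OX./XO./..X] O move#3: (0,2):-1/OXO/XO./..X, (1,2):-1/OX./XOO/..X, (2,0):+1/OX./XO./O.X*, (2,1):-1/OX./XO./.OX
[OX./XO./O.X] X move#4: (0,2):-1/OXX/XO./O.X*, (1,2):-1/OX./XOX/O.X, (2,1):-1/OX./XO./OXX
[OXX/XO./O.X] O move#5: (1,2):+1/OXX/XOO/O.X*, (2,1):-1/OXX/XO./OOX
[OXX/XOO/O.X] end (terminal -1, X#6); searched .../XO./..X to 6

PV length from [.../XO./..X]: 5 plies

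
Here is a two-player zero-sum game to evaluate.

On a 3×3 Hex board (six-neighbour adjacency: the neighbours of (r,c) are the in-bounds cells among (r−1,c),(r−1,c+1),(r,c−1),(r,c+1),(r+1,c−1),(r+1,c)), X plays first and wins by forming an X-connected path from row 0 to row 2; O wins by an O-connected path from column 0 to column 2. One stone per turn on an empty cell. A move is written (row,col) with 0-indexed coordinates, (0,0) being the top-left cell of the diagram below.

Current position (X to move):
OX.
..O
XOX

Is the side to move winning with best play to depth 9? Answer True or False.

[OX./..O/XOX] X move#1: (0,2):+1/OXX/..O/XOX*, (1,0):+1/OX./X.O/XOX, (1,1):+1/OX./.XO/XOX
[OXX/..O/XOX] O move#2: (1,0):-1/OXX/O.O/XOX*, (1,1):-1/OXX/.OO/XOX
[OXX/O.O/XOX] X move#3: (1,1):+1/OXX/OXO/XOX*
[OXX/OXO/XOX] end (terminal -1, O#4); searched OX./..O/XOX to 9

X winning at [OX./..O/XOX]: True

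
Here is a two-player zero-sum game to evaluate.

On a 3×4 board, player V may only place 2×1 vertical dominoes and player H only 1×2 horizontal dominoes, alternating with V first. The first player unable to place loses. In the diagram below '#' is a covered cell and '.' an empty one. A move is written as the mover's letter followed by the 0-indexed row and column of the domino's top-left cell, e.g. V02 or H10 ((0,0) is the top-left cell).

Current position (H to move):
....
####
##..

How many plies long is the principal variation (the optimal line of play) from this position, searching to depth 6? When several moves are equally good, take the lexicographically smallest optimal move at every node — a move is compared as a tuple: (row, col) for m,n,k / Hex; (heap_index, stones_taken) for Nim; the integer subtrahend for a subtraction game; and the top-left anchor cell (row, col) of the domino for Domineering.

PV length from [..../####/##..]: 1 ply

ply 1, H at ..../####/##.. | H00=+1→##../####/##..*; H01=+1→.##./####/##..; H02=+1→..##/####/##..; H22=+1→..../####/####
ply 2: ##../####/##.. is terminal -1 (V); from ..../####/##.. depth 6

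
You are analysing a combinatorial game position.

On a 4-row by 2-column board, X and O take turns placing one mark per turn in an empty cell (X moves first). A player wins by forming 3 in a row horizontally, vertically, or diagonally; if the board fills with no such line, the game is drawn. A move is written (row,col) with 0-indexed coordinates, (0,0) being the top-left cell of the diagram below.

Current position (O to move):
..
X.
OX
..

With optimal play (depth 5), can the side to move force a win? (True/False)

p1 O@[../X./OX/..]: (0,0)[O./X./OX/..]-1 (0,1)[.O/X./OX/..]+0* (1,1)[../XO/OX/..]+0 (3,0)[../X./OX/O.]-1 (3,1)[../X./OX/.O]+0
p2 X@[.O/X./OX/..]: (0,0)[XO/X./OX/..]+0* (1,1)[.O/XX/OX/..]+0 (3,0)[.O/X./OX/X.]+0 (3,1)[.O/X./OX/.X]+0
p3 O@[XO/X./OX/..]: (1,1)[XO/XO/OX/..]+0* (3,0)[XO/X./OX/O.]+0 (3,1)[XO/X./OX/.O]+0
p4 X@[XO/XO/OX/..]: (3,0)[XO/XO/OX/X.]+0* (3,1)[XO/XO/OX/.X]+0
p5 O@[XO/XO/OX/X.]: (3,1)[XO/XO/OX/XO]+0*
p6 X@[XO/XO/OX/XO] terminal +0; root [../X./OX/..] d5

O winning at [../X./OX/..]: False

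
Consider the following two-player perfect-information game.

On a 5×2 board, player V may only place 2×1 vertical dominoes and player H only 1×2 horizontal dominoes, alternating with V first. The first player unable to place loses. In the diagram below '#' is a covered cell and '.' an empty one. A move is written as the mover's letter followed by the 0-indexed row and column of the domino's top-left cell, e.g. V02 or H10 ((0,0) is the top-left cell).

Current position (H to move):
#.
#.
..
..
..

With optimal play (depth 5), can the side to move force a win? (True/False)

ply 1, H at #./#./../../.. | H20=-1→#./#./##/../..; H30=+1→#./#./../##/..*; H40=-1→#./#./../../##
ply 2, V at #./#./../##/.. | V01=-1→##/##/../##/..*; V11=-1→#./##/.#/##/..
ply 3, H at ##/##/../##/.. | H20=+1→##/##/##/##/..*; H40=+1→##/##/../##/##
ply 4: ##/##/##/##/.. is terminal -1 (V); from #./#./../../.. depth 5

H winning at [#./#./../../..]: True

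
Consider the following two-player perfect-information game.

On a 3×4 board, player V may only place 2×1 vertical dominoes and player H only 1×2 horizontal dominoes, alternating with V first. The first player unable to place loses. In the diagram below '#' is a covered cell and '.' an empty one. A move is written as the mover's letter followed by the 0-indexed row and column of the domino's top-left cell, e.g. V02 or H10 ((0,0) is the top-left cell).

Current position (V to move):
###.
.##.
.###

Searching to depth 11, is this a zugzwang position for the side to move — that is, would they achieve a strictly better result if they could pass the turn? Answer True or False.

p1 V@[###./.##./.###]: V03[####/.###/.###]+1* V10[###./###./####]+1
p2 H@[####/.###/.###] terminal -1; root [###./.##./.###] d11
pass branch (H moves first from the same position):
  | p1 H@[###./.##./.###] terminal -1; root [###./.##./.###] d11
V moving scores +1; V passing scores +1

zugzwang(###./.##./.###, V) = False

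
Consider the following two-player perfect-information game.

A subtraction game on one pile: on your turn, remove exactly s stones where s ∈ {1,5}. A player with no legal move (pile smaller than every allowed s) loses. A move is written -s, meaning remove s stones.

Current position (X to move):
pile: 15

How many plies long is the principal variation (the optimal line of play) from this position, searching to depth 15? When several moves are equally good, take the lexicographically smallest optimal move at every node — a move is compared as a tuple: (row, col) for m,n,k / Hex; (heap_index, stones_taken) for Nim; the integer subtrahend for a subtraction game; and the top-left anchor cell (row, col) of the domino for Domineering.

PV length from [15]: 15 plies

[15] X move#1: -1:+1/14*, -5:+1/10
[14] O move#2: -1:-1/13*, -5:-1/9
[13] X move#3: -1:+1/12*, -5:+1/8
[12] O move#4: -1:-1/11*, -5:-1/7
[11] X move#5: -1:+1/10*, -5:+1/6
[10] O move#6: -1:-1/9*, -5:-1/5
[9] X move#7: -1:+1/8*, -5:+1/4
[8] O move#8: -1:-1/7*, -5:-1/3
[7] X move#9: -1:+1/6*, -5:+1/2
[6] O move#10: -1:-1/5*, -5:-1/1
[5] X move#11: -1:+1/4*, -5:+1/0
[4] O move#12: -1:-1/3*
[3] X move#13: -1:+1/2*
[2] O move#14: -1:-1/1*
[1] X move#15: -1:+1/0*
[0] end (terminal -1, O#16); searched 15 to 15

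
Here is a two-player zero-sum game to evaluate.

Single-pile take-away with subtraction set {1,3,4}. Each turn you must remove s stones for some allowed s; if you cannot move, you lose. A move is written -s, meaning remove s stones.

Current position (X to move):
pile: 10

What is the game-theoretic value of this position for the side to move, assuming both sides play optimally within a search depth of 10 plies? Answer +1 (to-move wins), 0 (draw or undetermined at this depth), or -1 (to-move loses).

value(10, X) = +1

ply 1, X at 10 | -1=+1→9*; -3=+1→7; -4=-1→6
ply 2, O at 9 | -1=-1→8*; -3=-1→6; -4=-1→5
ply 3, X at 8 | -1=+1→7*; -3=-1→5; -4=-1→4
ply 4, O at 7 | -1=-1→6*; -3=-1→4; -4=-1→3
ply 5, X at 6 | -1=-1→5; -3=-1→3; -4=+1→2*
ply 6, O at 2 | -1=-1→1*
ply 7, X at 1 | -1=+1→0*
ply 8: 0 is terminal -1 (O); from 10 depth 10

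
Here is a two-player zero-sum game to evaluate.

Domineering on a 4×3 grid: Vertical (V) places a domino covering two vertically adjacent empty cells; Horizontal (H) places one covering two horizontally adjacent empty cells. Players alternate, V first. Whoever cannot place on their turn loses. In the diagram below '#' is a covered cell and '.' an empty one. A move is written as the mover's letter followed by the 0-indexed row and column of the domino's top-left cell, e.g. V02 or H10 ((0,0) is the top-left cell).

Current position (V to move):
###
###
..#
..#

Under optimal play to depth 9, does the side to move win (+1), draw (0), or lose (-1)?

value(###/###/..#/..#, V) = +1

p1 V@[###/###/..#/..#]: V20[###/###/#.#/#.#]+1* V21[###/###/.##/.##]+1
p2 H@[###/###/#.#/#.#] terminal -1; root [###/###/..#/..#] d9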